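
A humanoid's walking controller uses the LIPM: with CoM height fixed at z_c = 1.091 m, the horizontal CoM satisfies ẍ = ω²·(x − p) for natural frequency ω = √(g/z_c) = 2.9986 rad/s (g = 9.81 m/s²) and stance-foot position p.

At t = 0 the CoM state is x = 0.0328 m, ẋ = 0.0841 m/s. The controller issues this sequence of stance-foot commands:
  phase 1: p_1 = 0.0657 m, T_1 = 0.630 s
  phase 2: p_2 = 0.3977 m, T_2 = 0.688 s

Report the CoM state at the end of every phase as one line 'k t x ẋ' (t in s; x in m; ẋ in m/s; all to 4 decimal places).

1 0.6300 0.0450 -0.0343
2 1.3180 -1.0567 -4.2311

phase 1: p=0.0657, T=0.630, ωT=1.889118, cosh=3.382369, sinh=3.231164; start (x,ẋ)=(0.032800, 0.084100) → end (x,ẋ)=(0.045043, -0.034310)
phase 2: p=0.3977, T=0.688, ωT=2.063037, cosh=3.998450, sinh=3.871383; start (x,ẋ)=(0.045043, -0.034310) → end (x,ẋ)=(-1.056679, -4.231089)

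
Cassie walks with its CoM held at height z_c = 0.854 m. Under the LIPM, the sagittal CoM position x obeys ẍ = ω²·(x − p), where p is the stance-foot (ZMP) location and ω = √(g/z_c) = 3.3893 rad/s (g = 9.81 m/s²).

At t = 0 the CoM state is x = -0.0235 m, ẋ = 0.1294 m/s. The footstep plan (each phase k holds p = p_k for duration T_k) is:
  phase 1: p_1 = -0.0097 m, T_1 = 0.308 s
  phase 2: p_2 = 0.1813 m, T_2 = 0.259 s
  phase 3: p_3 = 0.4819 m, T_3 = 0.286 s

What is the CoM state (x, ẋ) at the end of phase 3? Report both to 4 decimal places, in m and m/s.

x = -0.3739, ẋ = -2.4023

phase 1: p=-0.0097, T=0.308, ωT=1.043904, cosh=1.596181, sinh=1.244104; start (x,ẋ)=(-0.023500, 0.129400) → end (x,ẋ)=(0.015771, 0.148356)
phase 2: p=0.1813, T=0.259, ωT=0.877829, cosh=1.410678, sinh=0.994993; start (x,ẋ)=(0.015771, 0.148356) → end (x,ẋ)=(-0.008655, -0.348935)
phase 3: p=0.4819, T=0.286, ωT=0.969340, cosh=1.507768, sinh=1.128435; start (x,ẋ)=(-0.008655, -0.348935) → end (x,ẋ)=(-0.373918, -2.402291)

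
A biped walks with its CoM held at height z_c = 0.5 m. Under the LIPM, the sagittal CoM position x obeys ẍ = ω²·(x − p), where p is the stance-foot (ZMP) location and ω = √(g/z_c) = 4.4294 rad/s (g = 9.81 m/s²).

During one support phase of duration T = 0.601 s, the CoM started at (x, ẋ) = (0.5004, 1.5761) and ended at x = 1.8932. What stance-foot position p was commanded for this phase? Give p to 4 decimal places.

ωT = 4.4294·0.601 = 2.662069; cosh(ωT) = 7.197854, sinh(ωT) = 7.128050
x(T) = p + (x₀−p)·cosh(ωT) + (ẋ₀/ω)·sinh(ωT) ⇒ p·(1 − cosh) = x(T) − x₀·cosh − (ẋ₀/ω)·sinh
numerator   = 1.8932 − (0.5004)·7.197854 − (1.5761/4.4294)·7.128050 = -4.244959
denominator = 1 − 7.197854 = -6.197854
p = -4.244959 / -6.197854 = 0.6849

p = 0.6849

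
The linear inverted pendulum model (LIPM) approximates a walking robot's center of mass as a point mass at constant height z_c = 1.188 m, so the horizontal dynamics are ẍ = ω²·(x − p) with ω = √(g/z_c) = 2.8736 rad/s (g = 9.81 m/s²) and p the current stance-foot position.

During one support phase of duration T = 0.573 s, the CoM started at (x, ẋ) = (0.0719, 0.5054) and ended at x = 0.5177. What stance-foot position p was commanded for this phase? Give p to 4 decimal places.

p = 0.0681

ωT = 2.8736·0.573 = 1.646573; cosh(ωT) = 2.690937, sinh(ωT) = 2.498228
x(T) = p + (x₀−p)·cosh(ωT) + (ẋ₀/ω)·sinh(ωT) ⇒ p·(1 − cosh) = x(T) − x₀·cosh − (ẋ₀/ω)·sinh
numerator   = 0.5177 − (0.0719)·2.690937 − (0.5054/2.8736)·2.498228 = -0.115159
denominator = 1 − 2.690937 = -1.690937
p = -0.115159 / -1.690937 = 0.0681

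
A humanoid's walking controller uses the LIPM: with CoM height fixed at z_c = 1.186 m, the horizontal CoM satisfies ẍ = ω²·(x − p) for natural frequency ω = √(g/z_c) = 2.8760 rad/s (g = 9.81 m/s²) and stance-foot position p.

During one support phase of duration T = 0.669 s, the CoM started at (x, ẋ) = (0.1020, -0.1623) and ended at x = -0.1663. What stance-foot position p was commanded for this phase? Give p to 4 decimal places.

p = 0.1337

ωT = 2.8760·0.669 = 1.924044; cosh(ωT) = 3.497307, sinh(ωT) = 3.351291
x(T) = p + (x₀−p)·cosh(ωT) + (ẋ₀/ω)·sinh(ωT) ⇒ p·(1 − cosh) = x(T) − x₀·cosh − (ẋ₀/ω)·sinh
numerator   = -0.1663 − (0.1020)·3.497307 − (-0.1623/2.8760)·3.351291 = -0.333903
denominator = 1 − 3.497307 = -2.497307
p = -0.333903 / -2.497307 = 0.1337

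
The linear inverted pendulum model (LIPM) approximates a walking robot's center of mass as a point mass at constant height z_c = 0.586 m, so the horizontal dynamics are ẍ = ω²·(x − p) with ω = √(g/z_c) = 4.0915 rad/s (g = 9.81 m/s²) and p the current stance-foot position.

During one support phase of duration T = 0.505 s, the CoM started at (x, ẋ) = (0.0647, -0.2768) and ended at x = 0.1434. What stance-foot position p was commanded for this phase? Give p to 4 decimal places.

p = -0.0487

ωT = 4.0915·0.505 = 2.066207; cosh(ωT) = 4.010745, sinh(ωT) = 3.884080
x(T) = p + (x₀−p)·cosh(ωT) + (ẋ₀/ω)·sinh(ωT) ⇒ p·(1 − cosh) = x(T) − x₀·cosh − (ẋ₀/ω)·sinh
numerator   = 0.1434 − (0.0647)·4.010745 − (-0.2768/4.0915)·3.884080 = 0.146672
denominator = 1 − 4.010745 = -3.010745
p = 0.146672 / -3.010745 = -0.0487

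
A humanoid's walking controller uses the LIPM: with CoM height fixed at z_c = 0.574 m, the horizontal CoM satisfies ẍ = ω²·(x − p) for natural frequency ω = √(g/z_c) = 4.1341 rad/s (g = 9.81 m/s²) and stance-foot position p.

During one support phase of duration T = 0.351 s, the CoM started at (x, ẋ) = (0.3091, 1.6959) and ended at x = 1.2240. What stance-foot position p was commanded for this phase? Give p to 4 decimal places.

p = 0.2391

ωT = 4.1341·0.351 = 1.451069; cosh(ωT) = 2.250997, sinh(ωT) = 2.016678
x(T) = p + (x₀−p)·cosh(ωT) + (ẋ₀/ω)·sinh(ωT) ⇒ p·(1 − cosh) = x(T) − x₀·cosh − (ẋ₀/ω)·sinh
numerator   = 1.2240 − (0.3091)·2.250997 − (1.6959/4.1341)·2.016678 = -0.299069
denominator = 1 − 2.250997 = -1.250997
p = -0.299069 / -1.250997 = 0.2391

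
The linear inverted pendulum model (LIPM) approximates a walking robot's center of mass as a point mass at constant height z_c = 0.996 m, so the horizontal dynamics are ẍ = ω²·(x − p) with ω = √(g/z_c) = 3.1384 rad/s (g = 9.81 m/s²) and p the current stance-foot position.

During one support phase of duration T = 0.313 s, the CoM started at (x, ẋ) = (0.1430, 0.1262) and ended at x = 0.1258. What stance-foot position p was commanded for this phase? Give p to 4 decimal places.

ωT = 3.1384·0.313 = 0.982319; cosh(ωT) = 1.522542, sinh(ωT) = 1.148101
x(T) = p + (x₀−p)·cosh(ωT) + (ẋ₀/ω)·sinh(ωT) ⇒ p·(1 − cosh) = x(T) − x₀·cosh − (ẋ₀/ω)·sinh
numerator   = 0.1258 − (0.1430)·1.522542 − (0.1262/3.1384)·1.148101 = -0.138090
denominator = 1 − 1.522542 = -0.522542
p = -0.138090 / -0.522542 = 0.2643

p = 0.2643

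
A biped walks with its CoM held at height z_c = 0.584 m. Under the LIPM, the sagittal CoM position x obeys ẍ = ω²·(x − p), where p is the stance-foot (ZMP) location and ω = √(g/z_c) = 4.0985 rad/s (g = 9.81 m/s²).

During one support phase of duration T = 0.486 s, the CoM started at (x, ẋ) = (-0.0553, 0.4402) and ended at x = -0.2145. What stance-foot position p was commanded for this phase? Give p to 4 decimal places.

p = 0.1443

ωT = 4.0985·0.486 = 1.991871; cosh(ωT) = 3.732837, sinh(ωT) = 3.596397
x(T) = p + (x₀−p)·cosh(ωT) + (ẋ₀/ω)·sinh(ωT) ⇒ p·(1 − cosh) = x(T) − x₀·cosh − (ẋ₀/ω)·sinh
numerator   = -0.2145 − (-0.0553)·3.732837 − (0.4402/4.0985)·3.596397 = -0.394346
denominator = 1 − 3.732837 = -2.732837
p = -0.394346 / -2.732837 = 0.1443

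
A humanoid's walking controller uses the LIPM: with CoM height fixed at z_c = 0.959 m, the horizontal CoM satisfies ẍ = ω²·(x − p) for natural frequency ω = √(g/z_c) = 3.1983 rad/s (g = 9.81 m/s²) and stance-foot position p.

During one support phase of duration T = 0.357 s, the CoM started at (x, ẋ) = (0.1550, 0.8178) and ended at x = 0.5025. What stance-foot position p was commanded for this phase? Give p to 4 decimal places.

p = 0.1717

ωT = 3.1983·0.357 = 1.141793; cosh(ωT) = 1.725813, sinh(ωT) = 1.406567
x(T) = p + (x₀−p)·cosh(ωT) + (ẋ₀/ω)·sinh(ωT) ⇒ p·(1 − cosh) = x(T) − x₀·cosh − (ẋ₀/ω)·sinh
numerator   = 0.5025 − (0.1550)·1.725813 − (0.8178/3.1983)·1.406567 = -0.124658
denominator = 1 − 1.725813 = -0.725813
p = -0.124658 / -0.725813 = 0.1717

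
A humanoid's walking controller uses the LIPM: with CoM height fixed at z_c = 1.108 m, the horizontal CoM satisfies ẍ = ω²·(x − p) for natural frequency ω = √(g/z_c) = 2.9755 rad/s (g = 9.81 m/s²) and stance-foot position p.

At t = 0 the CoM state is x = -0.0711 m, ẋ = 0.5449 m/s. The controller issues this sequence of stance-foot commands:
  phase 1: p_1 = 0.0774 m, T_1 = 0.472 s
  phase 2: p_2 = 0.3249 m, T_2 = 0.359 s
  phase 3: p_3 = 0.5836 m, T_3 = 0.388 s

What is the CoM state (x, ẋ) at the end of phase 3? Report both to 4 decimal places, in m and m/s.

phase 1: p=0.0774, T=0.472, ωT=1.404436, cosh=2.159367, sinh=1.913862; start (x,ẋ)=(-0.071100, 0.544900) → end (x,ẋ)=(0.107217, 0.330977)
phase 2: p=0.3249, T=0.359, ωT=1.068204, cosh=1.626887, sinh=1.283262; start (x,ẋ)=(0.107217, 0.330977) → end (x,ẋ)=(0.113497, -0.292726)
phase 3: p=0.5836, T=0.388, ωT=1.154494, cosh=1.743817, sinh=1.428600; start (x,ẋ)=(0.113497, -0.292726) → end (x,ẋ)=(-0.376717, -2.508773)

x = -0.3767, ẋ = -2.5088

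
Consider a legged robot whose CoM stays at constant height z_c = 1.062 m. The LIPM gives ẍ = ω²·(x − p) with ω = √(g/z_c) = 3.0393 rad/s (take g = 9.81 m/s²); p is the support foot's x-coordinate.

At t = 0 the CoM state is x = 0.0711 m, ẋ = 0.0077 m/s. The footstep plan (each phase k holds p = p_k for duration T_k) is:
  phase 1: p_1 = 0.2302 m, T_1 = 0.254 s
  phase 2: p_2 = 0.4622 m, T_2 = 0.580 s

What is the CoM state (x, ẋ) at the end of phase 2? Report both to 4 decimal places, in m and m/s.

phase 1: p=0.2302, T=0.254, ωT=0.771982, cosh=1.313074, sinh=0.850978; start (x,ẋ)=(0.071100, 0.007700) → end (x,ẋ)=(0.023446, -0.401382)
phase 2: p=0.4622, T=0.580, ωT=1.762794, cosh=3.000132, sinh=2.828568; start (x,ẋ)=(0.023446, -0.401382) → end (x,ẋ)=(-1.227672, -4.976109)

x = -1.2277, ẋ = -4.9761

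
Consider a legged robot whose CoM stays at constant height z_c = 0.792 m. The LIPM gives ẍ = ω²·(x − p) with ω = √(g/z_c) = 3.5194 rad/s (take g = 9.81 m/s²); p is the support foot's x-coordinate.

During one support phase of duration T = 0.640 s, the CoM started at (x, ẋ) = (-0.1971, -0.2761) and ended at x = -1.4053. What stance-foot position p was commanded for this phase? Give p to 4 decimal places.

ωT = 3.5194·0.640 = 2.252416; cosh(ωT) = 4.807915, sinh(ωT) = 4.702771
x(T) = p + (x₀−p)·cosh(ωT) + (ẋ₀/ω)·sinh(ωT) ⇒ p·(1 − cosh) = x(T) − x₀·cosh − (ẋ₀/ω)·sinh
numerator   = -1.4053 − (-0.1971)·4.807915 − (-0.2761/3.5194)·4.702771 = -0.088723
denominator = 1 − 4.807915 = -3.807915
p = -0.088723 / -3.807915 = 0.0233

p = 0.0233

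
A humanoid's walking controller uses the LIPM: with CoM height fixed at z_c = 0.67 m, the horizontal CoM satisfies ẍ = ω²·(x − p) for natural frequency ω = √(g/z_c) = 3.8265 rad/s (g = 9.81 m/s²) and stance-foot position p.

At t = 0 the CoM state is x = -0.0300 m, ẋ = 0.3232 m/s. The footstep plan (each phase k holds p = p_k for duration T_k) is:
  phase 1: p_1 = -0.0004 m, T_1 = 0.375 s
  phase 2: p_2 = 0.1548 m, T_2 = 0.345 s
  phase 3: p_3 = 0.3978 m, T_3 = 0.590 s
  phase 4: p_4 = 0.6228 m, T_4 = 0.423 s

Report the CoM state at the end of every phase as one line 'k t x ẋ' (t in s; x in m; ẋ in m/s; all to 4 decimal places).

phase 1: p=-0.0004, T=0.375, ωT=1.434937, cosh=2.218756, sinh=1.980626; start (x,ẋ)=(-0.030000, 0.323200) → end (x,ẋ)=(0.101216, 0.492768)
phase 2: p=0.1548, T=0.345, ωT=1.320142, cosh=2.005526, sinh=1.738429; start (x,ẋ)=(0.101216, 0.492768) → end (x,ẋ)=(0.271206, 0.631810)
phase 3: p=0.3978, T=0.590, ωT=2.257635, cosh=4.832525, sinh=4.727927; start (x,ẋ)=(0.271206, 0.631810) → end (x,ẋ)=(0.566680, 0.762972)
phase 4: p=0.6228, T=0.423, ωT=1.618609, cosh=2.622121, sinh=2.423947; start (x,ẋ)=(0.566680, 0.762972) → end (x,ẋ)=(0.958960, 1.480074)

1 0.3750 0.1012 0.4928
2 0.7200 0.2712 0.6318
3 1.3100 0.5667 0.7630
4 1.7330 0.9590 1.4801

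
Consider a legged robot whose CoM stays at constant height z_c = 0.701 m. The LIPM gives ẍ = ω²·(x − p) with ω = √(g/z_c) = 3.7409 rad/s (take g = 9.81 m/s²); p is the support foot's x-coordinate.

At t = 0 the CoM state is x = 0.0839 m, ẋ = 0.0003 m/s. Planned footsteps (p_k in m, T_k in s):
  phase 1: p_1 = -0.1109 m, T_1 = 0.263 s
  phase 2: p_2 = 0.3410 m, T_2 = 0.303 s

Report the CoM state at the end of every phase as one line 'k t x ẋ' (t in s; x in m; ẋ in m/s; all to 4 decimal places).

1 0.2630 0.1861 0.8388
2 0.5660 0.3877 0.6313

phase 1: p=-0.1109, T=0.263, ωT=0.983857, cosh=1.524309, sinh=1.150443; start (x,ẋ)=(0.083900, 0.000300) → end (x,ẋ)=(0.186128, 0.838816)
phase 2: p=0.3410, T=0.303, ωT=1.133493, cosh=1.714197, sinh=1.392290; start (x,ẋ)=(0.186128, 0.838816) → end (x,ẋ)=(0.387710, 0.631257)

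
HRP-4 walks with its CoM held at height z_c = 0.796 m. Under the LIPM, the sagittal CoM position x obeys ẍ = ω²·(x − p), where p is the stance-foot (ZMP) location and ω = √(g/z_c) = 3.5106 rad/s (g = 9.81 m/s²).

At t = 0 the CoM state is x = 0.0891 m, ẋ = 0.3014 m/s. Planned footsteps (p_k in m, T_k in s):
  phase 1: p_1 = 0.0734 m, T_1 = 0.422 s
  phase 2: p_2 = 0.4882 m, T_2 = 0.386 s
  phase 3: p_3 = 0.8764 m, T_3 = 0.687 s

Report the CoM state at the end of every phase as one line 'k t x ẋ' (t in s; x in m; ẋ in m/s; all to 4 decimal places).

1 0.4220 0.2888 0.8122
2 0.8080 0.4946 0.4127
3 1.4950 -0.6195 -5.0942

phase 1: p=0.0734, T=0.422, ωT=1.481473, cosh=2.313362, sinh=2.086060; start (x,ẋ)=(0.089100, 0.301400) → end (x,ẋ)=(0.288817, 0.812224)
phase 2: p=0.4882, T=0.386, ωT=1.355092, cosh=2.067520, sinh=1.809596; start (x,ẋ)=(0.288817, 0.812224) → end (x,ẋ)=(0.494645, 0.412654)
phase 3: p=0.8764, T=0.687, ωT=2.411782, cosh=5.621739, sinh=5.532083; start (x,ẋ)=(0.494645, 0.412654) → end (x,ẋ)=(-0.619455, -5.094196)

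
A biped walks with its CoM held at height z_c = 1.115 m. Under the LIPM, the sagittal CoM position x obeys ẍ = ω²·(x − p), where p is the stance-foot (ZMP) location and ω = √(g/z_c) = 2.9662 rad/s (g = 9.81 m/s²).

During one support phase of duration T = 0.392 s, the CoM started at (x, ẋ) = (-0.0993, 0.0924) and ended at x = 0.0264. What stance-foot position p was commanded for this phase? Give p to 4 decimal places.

ωT = 2.9662·0.392 = 1.162750; cosh(ωT) = 1.755672, sinh(ωT) = 1.443047
x(T) = p + (x₀−p)·cosh(ωT) + (ẋ₀/ω)·sinh(ωT) ⇒ p·(1 − cosh) = x(T) − x₀·cosh − (ẋ₀/ω)·sinh
numerator   = 0.0264 − (-0.0993)·1.755672 − (0.0924/2.9662)·1.443047 = 0.155786
denominator = 1 − 1.755672 = -0.755672
p = 0.155786 / -0.755672 = -0.2062

p = -0.2062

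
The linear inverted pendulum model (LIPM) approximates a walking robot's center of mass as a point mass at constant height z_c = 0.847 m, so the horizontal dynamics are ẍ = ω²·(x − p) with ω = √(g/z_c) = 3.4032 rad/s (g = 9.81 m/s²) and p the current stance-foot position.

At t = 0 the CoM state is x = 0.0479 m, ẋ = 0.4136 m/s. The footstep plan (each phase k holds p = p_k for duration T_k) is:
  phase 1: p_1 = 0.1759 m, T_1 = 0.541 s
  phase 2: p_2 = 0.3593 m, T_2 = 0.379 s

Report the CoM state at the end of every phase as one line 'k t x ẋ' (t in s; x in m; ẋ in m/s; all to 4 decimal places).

phase 1: p=0.1759, T=0.541, ωT=1.841131, cosh=3.231151, sinh=3.072514; start (x,ẋ)=(0.047900, 0.413600) → end (x,ẋ)=(0.135723, -0.002012)
phase 2: p=0.3593, T=0.379, ωT=1.289813, cosh=1.953714, sinh=1.678392; start (x,ẋ)=(0.135723, -0.002012) → end (x,ẋ)=(-0.078497, -1.280979)

1 0.5410 0.1357 -0.0020
2 0.9200 -0.0785 -1.2810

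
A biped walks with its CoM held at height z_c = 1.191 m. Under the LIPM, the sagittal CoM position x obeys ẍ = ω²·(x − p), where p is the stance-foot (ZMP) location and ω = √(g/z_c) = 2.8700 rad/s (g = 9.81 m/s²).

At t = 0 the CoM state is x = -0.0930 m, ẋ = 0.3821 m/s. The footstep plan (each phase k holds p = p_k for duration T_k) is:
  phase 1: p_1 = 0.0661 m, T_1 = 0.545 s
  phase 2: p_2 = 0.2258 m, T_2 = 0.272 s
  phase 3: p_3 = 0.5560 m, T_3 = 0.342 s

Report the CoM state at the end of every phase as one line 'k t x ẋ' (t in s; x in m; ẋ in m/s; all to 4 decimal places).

1 0.5450 -0.0265 -0.0903
2 0.8170 -0.1345 -0.7437
3 1.1590 -0.7919 -3.4046

phase 1: p=0.0661, T=0.545, ωT=1.564150, cosh=2.493939, sinh=2.284673; start (x,ẋ)=(-0.093000, 0.382100) → end (x,ẋ)=(-0.026514, -0.090286)
phase 2: p=0.2258, T=0.272, ωT=0.780640, cosh=1.320491, sinh=0.862378; start (x,ẋ)=(-0.026514, -0.090286) → end (x,ẋ)=(-0.134507, -0.743705)
phase 3: p=0.5560, T=0.342, ωT=0.981540, cosh=1.521648, sinh=1.146915; start (x,ẋ)=(-0.134507, -0.743705) → end (x,ẋ)=(-0.791910, -3.404562)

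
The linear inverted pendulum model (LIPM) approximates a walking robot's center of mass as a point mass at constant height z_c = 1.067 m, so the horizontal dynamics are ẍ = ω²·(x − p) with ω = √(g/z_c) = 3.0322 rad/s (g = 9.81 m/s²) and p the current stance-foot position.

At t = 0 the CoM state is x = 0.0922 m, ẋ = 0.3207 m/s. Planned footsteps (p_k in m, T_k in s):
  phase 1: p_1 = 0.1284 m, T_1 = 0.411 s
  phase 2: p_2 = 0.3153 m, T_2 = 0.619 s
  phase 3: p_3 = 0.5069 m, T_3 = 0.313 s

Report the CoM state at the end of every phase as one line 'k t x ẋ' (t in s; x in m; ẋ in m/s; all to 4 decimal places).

phase 1: p=0.1284, T=0.411, ωT=1.246234, cosh=1.882405, sinh=1.594819; start (x,ẋ)=(0.092200, 0.320700) → end (x,ẋ)=(0.228933, 0.428631)
phase 2: p=0.3153, T=0.619, ωT=1.876932, cosh=3.343244, sinh=3.190185; start (x,ẋ)=(0.228933, 0.428631) → end (x,ẋ)=(0.477516, 0.597562)
phase 3: p=0.5069, T=0.313, ωT=0.949079, cosh=1.485213, sinh=1.098115; start (x,ẋ)=(0.477516, 0.597562) → end (x,ẋ)=(0.679667, 0.789668)

1 0.4110 0.2289 0.4286
2 1.0300 0.4775 0.5976
3 1.3430 0.6797 0.7897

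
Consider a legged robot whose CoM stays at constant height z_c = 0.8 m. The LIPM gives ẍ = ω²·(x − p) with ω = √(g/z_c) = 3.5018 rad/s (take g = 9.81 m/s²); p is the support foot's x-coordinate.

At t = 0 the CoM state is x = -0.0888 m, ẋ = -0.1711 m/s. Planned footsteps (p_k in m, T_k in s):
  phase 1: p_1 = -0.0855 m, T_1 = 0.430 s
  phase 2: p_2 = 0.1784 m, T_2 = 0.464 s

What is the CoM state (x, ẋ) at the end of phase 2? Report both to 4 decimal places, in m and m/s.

x = -1.1135, ẋ = -4.3490

phase 1: p=-0.0855, T=0.430, ωT=1.505774, cosh=2.364743, sinh=2.142898; start (x,ẋ)=(-0.088800, -0.171100) → end (x,ẋ)=(-0.198007, -0.429371)
phase 2: p=0.1784, T=0.464, ωT=1.624835, cosh=2.637263, sinh=2.440319; start (x,ẋ)=(-0.198007, -0.429371) → end (x,ẋ)=(-1.113502, -4.348952)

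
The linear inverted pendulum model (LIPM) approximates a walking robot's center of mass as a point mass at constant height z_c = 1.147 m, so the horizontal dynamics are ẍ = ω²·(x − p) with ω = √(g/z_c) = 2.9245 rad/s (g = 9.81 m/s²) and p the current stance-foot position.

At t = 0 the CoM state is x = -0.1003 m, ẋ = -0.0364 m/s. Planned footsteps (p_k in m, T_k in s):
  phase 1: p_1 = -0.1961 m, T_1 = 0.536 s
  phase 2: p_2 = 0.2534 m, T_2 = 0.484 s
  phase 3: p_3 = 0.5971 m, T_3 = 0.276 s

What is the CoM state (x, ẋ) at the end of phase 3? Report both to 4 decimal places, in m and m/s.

x = -0.1179, ẋ = -1.5074

phase 1: p=-0.1961, T=0.536, ωT=1.567532, cosh=2.501680, sinh=2.293120; start (x,ẋ)=(-0.100300, -0.036400) → end (x,ẋ)=(0.015019, 0.551396)
phase 2: p=0.2534, T=0.484, ωT=1.415458, cosh=2.180593, sinh=1.937779; start (x,ẋ)=(0.015019, 0.551396) → end (x,ẋ)=(0.098945, -0.148541)
phase 3: p=0.5971, T=0.276, ωT=0.807162, cosh=1.343830, sinh=0.897708; start (x,ẋ)=(0.098945, -0.148541) → end (x,ẋ)=(-0.117932, -1.507444)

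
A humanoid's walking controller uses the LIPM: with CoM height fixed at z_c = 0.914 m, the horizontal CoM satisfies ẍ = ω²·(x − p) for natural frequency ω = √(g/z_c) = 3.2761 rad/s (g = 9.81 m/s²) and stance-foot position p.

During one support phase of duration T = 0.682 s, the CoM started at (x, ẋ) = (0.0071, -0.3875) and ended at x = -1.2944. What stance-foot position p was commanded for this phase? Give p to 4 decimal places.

p = 0.2100

ωT = 3.2761·0.682 = 2.234300; cosh(ωT) = 4.723505, sinh(ωT) = 4.616438
x(T) = p + (x₀−p)·cosh(ωT) + (ẋ₀/ω)·sinh(ωT) ⇒ p·(1 − cosh) = x(T) − x₀·cosh − (ẋ₀/ω)·sinh
numerator   = -1.2944 − (0.0071)·4.723505 − (-0.3875/3.2761)·4.616438 = -0.781900
denominator = 1 − 4.723505 = -3.723505
p = -0.781900 / -3.723505 = 0.2100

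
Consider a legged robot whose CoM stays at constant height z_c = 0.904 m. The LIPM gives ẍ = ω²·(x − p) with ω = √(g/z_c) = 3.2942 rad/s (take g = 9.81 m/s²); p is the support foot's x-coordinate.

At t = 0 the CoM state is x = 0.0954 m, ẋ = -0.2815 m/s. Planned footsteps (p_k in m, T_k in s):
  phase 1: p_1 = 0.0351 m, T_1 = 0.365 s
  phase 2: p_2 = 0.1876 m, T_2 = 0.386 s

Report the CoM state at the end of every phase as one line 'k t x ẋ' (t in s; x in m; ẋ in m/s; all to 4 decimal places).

phase 1: p=0.0351, T=0.365, ωT=1.202383, cosh=1.814258, sinh=1.513780; start (x,ẋ)=(0.095400, -0.281500) → end (x,ẋ)=(0.015142, -0.210016)
phase 2: p=0.1876, T=0.386, ωT=1.271561, cosh=1.923405, sinh=1.643011; start (x,ẋ)=(0.015142, -0.210016) → end (x,ẋ)=(-0.248853, -1.337357)

1 0.3650 0.0151 -0.2100
2 0.7510 -0.2489 -1.3374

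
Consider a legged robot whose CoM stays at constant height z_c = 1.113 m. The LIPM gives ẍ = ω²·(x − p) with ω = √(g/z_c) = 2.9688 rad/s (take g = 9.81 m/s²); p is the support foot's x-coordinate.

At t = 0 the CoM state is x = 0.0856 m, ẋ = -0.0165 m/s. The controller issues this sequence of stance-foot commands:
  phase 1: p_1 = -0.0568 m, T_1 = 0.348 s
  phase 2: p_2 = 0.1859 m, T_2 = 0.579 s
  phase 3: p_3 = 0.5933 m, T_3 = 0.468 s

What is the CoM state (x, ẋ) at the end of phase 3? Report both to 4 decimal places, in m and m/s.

x = 1.3081, ẋ = 2.4487

phase 1: p=-0.0568, T=0.348, ωT=1.033142, cosh=1.582884, sinh=1.226997; start (x,ẋ)=(0.085600, -0.016500) → end (x,ẋ)=(0.161783, 0.492604)
phase 2: p=0.1859, T=0.579, ωT=1.718935, cosh=2.878921, sinh=2.699664; start (x,ẋ)=(0.161783, 0.492604) → end (x,ẋ)=(0.564417, 1.224879)
phase 3: p=0.5933, T=0.468, ωT=1.389398, cosh=2.130830, sinh=1.881605; start (x,ẋ)=(0.564417, 1.224879) → end (x,ẋ)=(1.308076, 2.448669)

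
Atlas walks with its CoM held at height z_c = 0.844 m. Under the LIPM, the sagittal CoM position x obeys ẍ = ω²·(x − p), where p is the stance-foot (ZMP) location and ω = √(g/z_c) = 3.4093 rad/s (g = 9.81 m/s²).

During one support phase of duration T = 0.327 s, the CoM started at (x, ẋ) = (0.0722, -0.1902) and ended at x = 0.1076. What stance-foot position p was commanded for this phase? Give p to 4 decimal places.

p = -0.0895

ωT = 3.4093·0.327 = 1.114841; cosh(ωT) = 1.688526, sinh(ωT) = 1.360558
x(T) = p + (x₀−p)·cosh(ωT) + (ẋ₀/ω)·sinh(ωT) ⇒ p·(1 − cosh) = x(T) − x₀·cosh − (ẋ₀/ω)·sinh
numerator   = 0.1076 − (0.0722)·1.688526 − (-0.1902/3.4093)·1.360558 = 0.061592
denominator = 1 − 1.688526 = -0.688526
p = 0.061592 / -0.688526 = -0.0895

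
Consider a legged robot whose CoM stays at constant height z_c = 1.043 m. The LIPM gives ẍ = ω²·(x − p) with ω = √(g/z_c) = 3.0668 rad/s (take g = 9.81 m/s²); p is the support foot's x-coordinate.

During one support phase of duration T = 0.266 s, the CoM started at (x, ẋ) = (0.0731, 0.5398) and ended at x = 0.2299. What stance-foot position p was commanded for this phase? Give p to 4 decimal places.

p = 0.0823

ωT = 3.0668·0.266 = 0.815769; cosh(ωT) = 1.351606, sinh(ωT) = 0.909307
x(T) = p + (x₀−p)·cosh(ωT) + (ẋ₀/ω)·sinh(ωT) ⇒ p·(1 − cosh) = x(T) − x₀·cosh − (ẋ₀/ω)·sinh
numerator   = 0.2299 − (0.0731)·1.351606 − (0.5398/3.0668)·0.909307 = -0.028953
denominator = 1 − 1.351606 = -0.351606
p = -0.028953 / -0.351606 = 0.0823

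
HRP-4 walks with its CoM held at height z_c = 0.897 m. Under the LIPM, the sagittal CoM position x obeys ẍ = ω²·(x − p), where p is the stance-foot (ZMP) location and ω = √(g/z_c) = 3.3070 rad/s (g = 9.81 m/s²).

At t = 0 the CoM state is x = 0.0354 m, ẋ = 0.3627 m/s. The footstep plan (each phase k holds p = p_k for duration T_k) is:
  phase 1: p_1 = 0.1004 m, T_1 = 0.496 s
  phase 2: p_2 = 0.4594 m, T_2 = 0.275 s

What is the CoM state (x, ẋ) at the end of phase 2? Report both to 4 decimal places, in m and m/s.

x = 0.2206, ẋ = -0.2664

phase 1: p=0.1004, T=0.496, ωT=1.640272, cosh=2.675250, sinh=2.481322; start (x,ẋ)=(0.035400, 0.362700) → end (x,ẋ)=(0.198651, 0.436940)
phase 2: p=0.4594, T=0.275, ωT=0.909425, cosh=1.442825, sinh=1.040069; start (x,ẋ)=(0.198651, 0.436940) → end (x,ẋ)=(0.220605, -0.266419)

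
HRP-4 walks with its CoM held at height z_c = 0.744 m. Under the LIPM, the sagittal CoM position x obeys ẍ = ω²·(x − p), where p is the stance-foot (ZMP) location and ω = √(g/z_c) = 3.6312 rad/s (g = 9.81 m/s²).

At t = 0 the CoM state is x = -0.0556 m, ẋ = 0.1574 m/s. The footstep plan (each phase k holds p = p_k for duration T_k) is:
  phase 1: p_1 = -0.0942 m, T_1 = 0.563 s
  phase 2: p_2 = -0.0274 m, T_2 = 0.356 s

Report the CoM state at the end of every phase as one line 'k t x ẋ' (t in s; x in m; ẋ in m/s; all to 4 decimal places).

phase 1: p=-0.0942, T=0.563, ωT=2.044366, cosh=3.926860, sinh=3.797397; start (x,ẋ)=(-0.055600, 0.157400) → end (x,ẋ)=(0.221981, 1.150347)
phase 2: p=-0.0274, T=0.356, ωT=1.292707, cosh=1.958581, sinh=1.684054; start (x,ẋ)=(0.221981, 1.150347) → end (x,ẋ)=(0.994533, 3.778046)

1 0.5630 0.2220 1.1503
2 0.9190 0.9945 3.7780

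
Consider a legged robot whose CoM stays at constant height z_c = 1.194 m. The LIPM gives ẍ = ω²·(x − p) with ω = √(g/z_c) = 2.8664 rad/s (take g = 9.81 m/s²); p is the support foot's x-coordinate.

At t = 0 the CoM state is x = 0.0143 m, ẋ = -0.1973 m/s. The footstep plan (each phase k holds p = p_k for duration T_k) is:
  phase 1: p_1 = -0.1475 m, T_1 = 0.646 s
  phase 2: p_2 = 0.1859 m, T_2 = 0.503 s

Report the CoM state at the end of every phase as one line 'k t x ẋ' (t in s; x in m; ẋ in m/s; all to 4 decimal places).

1 0.6460 0.1667 0.7969
2 1.1490 0.6980 1.6694

phase 1: p=-0.1475, T=0.646, ωT=1.851694, cosh=3.263788, sinh=3.106817; start (x,ẋ)=(0.014300, -0.197300) → end (x,ẋ)=(0.166733, 0.796945)
phase 2: p=0.1859, T=0.503, ωT=1.441799, cosh=2.232399, sinh=1.995897; start (x,ẋ)=(0.166733, 0.796945) → end (x,ẋ)=(0.698030, 1.669442)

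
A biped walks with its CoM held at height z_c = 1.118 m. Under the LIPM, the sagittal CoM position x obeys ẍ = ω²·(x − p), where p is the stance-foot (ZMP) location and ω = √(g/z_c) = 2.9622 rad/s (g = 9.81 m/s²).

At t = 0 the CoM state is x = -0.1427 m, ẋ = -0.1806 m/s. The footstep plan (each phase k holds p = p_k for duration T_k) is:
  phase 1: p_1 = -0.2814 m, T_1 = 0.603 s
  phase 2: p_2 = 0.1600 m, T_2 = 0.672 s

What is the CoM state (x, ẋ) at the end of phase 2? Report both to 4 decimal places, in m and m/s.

phase 1: p=-0.2814, T=0.603, ωT=1.786207, cosh=3.067185, sinh=2.899590; start (x,ẋ)=(-0.142700, -0.180600) → end (x,ẋ)=(-0.032764, 0.637384)
phase 2: p=0.1600, T=0.672, ωT=1.990598, cosh=3.728263, sinh=3.591650; start (x,ẋ)=(-0.032764, 0.637384) → end (x,ẋ)=(0.214148, 0.325480)

x = 0.2141, ẋ = 0.3255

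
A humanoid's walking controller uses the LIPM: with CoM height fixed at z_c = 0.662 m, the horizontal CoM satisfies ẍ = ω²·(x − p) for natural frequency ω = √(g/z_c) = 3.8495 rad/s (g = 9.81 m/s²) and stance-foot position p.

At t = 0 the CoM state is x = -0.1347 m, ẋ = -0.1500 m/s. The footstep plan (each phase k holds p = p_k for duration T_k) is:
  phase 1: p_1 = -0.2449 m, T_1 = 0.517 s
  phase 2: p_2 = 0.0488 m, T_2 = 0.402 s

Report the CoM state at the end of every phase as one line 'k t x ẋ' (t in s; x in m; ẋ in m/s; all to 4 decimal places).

1 0.5170 0.0259 0.9640
2 0.9190 0.5543 2.1700

phase 1: p=-0.2449, T=0.517, ωT=1.990192, cosh=3.726802, sinh=3.590133; start (x,ẋ)=(-0.134700, -0.150000) → end (x,ẋ)=(0.025900, 0.963968)
phase 2: p=0.0488, T=0.402, ωT=1.547499, cosh=2.456240, sinh=2.243461; start (x,ẋ)=(0.025900, 0.963968) → end (x,ẋ)=(0.554346, 2.169968)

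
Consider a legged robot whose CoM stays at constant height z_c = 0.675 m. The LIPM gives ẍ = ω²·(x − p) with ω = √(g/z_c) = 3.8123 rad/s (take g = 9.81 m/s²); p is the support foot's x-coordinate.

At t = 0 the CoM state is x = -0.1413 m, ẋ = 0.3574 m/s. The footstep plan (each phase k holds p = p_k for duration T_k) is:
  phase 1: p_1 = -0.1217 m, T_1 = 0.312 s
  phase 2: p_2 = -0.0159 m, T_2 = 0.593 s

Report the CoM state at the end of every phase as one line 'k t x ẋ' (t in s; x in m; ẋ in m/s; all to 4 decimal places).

1 0.3120 -0.0172 0.5301
2 0.9050 0.6375 2.5468

phase 1: p=-0.1217, T=0.312, ωT=1.189438, cosh=1.794813, sinh=1.490420; start (x,ẋ)=(-0.141300, 0.357400) → end (x,ẋ)=(-0.017153, 0.530100)
phase 2: p=-0.0159, T=0.593, ωT=2.260694, cosh=4.847010, sinh=4.742732; start (x,ẋ)=(-0.017153, 0.530100) → end (x,ẋ)=(0.637505, 2.546752)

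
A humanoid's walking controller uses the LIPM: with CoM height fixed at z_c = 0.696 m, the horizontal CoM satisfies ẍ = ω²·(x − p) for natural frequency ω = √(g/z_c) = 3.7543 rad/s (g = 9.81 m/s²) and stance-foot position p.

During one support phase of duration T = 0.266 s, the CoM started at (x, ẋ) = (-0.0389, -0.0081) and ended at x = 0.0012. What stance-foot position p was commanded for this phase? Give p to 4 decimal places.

ωT = 3.7543·0.266 = 0.998644; cosh(ωT) = 1.541488, sinh(ωT) = 1.173110
x(T) = p + (x₀−p)·cosh(ωT) + (ẋ₀/ω)·sinh(ωT) ⇒ p·(1 − cosh) = x(T) − x₀·cosh − (ẋ₀/ω)·sinh
numerator   = 0.0012 − (-0.0389)·1.541488 − (-0.0081/3.7543)·1.173110 = 0.063695
denominator = 1 − 1.541488 = -0.541488
p = 0.063695 / -0.541488 = -0.1176

p = -0.1176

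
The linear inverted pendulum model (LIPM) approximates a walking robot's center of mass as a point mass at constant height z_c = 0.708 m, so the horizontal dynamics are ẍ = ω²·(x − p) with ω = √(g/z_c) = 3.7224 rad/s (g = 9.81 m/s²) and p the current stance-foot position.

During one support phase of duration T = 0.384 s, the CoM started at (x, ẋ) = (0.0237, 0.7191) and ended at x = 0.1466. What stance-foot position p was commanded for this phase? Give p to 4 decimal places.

ωT = 3.7224·0.384 = 1.429402; cosh(ωT) = 2.207826, sinh(ωT) = 1.968374
x(T) = p + (x₀−p)·cosh(ωT) + (ẋ₀/ω)·sinh(ωT) ⇒ p·(1 − cosh) = x(T) − x₀·cosh − (ẋ₀/ω)·sinh
numerator   = 0.1466 − (0.0237)·2.207826 − (0.7191/3.7224)·1.968374 = -0.285979
denominator = 1 − 2.207826 = -1.207826
p = -0.285979 / -1.207826 = 0.2368

p = 0.2368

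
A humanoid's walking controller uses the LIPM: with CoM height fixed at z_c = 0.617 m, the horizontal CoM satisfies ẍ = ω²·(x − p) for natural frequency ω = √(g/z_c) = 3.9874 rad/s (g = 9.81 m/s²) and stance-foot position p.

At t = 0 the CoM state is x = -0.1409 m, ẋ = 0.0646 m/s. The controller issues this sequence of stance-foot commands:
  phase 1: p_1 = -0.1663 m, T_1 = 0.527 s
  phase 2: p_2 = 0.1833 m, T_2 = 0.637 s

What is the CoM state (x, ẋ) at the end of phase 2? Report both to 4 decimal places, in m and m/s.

x = 0.1099, ẋ = -0.1832

phase 1: p=-0.1663, T=0.527, ωT=2.101360, cosh=4.149786, sinh=4.027496; start (x,ẋ)=(-0.140900, 0.064600) → end (x,ẋ)=(0.004354, 0.675981)
phase 2: p=0.1833, T=0.637, ωT=2.539974, cosh=6.379104, sinh=6.300235; start (x,ẋ)=(0.004354, 0.675981) → end (x,ẋ)=(0.109860, -0.183247)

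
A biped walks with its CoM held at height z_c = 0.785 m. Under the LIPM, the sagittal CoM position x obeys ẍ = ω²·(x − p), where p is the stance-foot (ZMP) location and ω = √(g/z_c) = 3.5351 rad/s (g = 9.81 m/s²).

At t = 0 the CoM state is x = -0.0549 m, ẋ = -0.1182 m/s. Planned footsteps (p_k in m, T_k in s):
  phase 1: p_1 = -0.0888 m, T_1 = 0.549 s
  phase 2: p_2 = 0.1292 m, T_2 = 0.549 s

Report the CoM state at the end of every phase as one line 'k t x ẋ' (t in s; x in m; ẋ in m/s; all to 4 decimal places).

phase 1: p=-0.0888, T=0.549, ωT=1.940770, cosh=3.553852, sinh=3.410259; start (x,ẋ)=(-0.054900, -0.118200) → end (x,ẋ)=(-0.082350, -0.011380)
phase 2: p=0.1292, T=0.549, ωT=1.940770, cosh=3.553852, sinh=3.410259; start (x,ẋ)=(-0.082350, -0.011380) → end (x,ẋ)=(-0.633597, -2.590810)

1 0.5490 -0.0824 -0.0114
2 1.0980 -0.6336 -2.5908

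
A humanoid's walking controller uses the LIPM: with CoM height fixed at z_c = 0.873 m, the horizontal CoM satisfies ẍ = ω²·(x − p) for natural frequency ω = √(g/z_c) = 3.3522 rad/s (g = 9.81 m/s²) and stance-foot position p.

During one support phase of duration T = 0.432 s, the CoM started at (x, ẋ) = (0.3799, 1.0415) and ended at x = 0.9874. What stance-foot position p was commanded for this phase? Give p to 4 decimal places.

ωT = 3.3522·0.432 = 1.448150; cosh(ωT) = 2.245121, sinh(ωT) = 2.010116
x(T) = p + (x₀−p)·cosh(ωT) + (ẋ₀/ω)·sinh(ωT) ⇒ p·(1 − cosh) = x(T) − x₀·cosh − (ẋ₀/ω)·sinh
numerator   = 0.9874 − (0.3799)·2.245121 − (1.0415/3.3522)·2.010116 = -0.490047
denominator = 1 − 2.245121 = -1.245121
p = -0.490047 / -1.245121 = 0.3936

p = 0.3936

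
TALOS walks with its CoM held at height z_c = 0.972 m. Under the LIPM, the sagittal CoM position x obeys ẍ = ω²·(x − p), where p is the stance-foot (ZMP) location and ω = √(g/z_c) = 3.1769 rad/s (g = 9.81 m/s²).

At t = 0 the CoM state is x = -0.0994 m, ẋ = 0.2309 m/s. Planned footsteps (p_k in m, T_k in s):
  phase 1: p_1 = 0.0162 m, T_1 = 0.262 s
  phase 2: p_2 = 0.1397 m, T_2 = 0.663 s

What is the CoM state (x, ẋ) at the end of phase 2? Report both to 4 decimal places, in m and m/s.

phase 1: p=0.0162, T=0.262, ωT=0.832348, cosh=1.366868, sinh=0.931841; start (x,ẋ)=(-0.099400, 0.230900) → end (x,ẋ)=(-0.074083, -0.026609)
phase 2: p=0.1397, T=0.663, ωT=2.106285, cosh=4.169671, sinh=4.047982; start (x,ẋ)=(-0.074083, -0.026609) → end (x,ẋ)=(-0.785609, -2.860204)

x = -0.7856, ẋ = -2.8602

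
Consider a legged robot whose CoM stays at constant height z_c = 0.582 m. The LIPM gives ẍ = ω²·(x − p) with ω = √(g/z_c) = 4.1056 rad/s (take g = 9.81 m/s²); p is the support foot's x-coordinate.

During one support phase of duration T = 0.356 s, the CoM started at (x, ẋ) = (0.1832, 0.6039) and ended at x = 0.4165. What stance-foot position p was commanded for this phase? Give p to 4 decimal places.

ωT = 4.1056·0.356 = 1.461594; cosh(ωT) = 2.272347, sinh(ωT) = 2.040480
x(T) = p + (x₀−p)·cosh(ωT) + (ẋ₀/ω)·sinh(ωT) ⇒ p·(1 − cosh) = x(T) − x₀·cosh − (ẋ₀/ω)·sinh
numerator   = 0.4165 − (0.1832)·2.272347 − (0.6039/4.1056)·2.040480 = -0.299932
denominator = 1 − 2.272347 = -1.272347
p = -0.299932 / -1.272347 = 0.2357

p = 0.2357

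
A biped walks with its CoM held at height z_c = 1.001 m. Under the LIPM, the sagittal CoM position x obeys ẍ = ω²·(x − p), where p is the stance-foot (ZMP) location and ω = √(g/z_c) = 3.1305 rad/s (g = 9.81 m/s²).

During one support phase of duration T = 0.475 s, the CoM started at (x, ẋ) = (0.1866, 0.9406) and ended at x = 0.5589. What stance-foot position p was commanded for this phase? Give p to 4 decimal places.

p = 0.3816

ωT = 3.1305·0.475 = 1.486987; cosh(ωT) = 2.324901, sinh(ωT) = 2.098848
x(T) = p + (x₀−p)·cosh(ωT) + (ẋ₀/ω)·sinh(ωT) ⇒ p·(1 − cosh) = x(T) − x₀·cosh − (ẋ₀/ω)·sinh
numerator   = 0.5589 − (0.1866)·2.324901 − (0.9406/3.1305)·2.098848 = -0.505553
denominator = 1 − 2.324901 = -1.324901
p = -0.505553 / -1.324901 = 0.3816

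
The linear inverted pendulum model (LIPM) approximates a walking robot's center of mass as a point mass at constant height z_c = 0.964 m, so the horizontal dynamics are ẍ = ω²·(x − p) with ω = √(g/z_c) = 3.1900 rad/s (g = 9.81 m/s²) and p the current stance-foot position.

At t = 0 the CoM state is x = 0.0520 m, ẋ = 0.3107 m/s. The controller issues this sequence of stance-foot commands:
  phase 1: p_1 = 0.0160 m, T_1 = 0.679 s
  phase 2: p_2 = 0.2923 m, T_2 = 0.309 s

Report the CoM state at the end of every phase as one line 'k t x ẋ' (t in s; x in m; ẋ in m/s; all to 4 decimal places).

1 0.6790 0.5943 1.8673
2 0.9880 1.4284 3.9615

phase 1: p=0.0160, T=0.679, ωT=2.166010, cosh=4.419021, sinh=4.304387; start (x,ẋ)=(0.052000, 0.310700) → end (x,ẋ)=(0.594324, 1.867306)
phase 2: p=0.2923, T=0.309, ωT=0.985710, cosh=1.526444, sinh=1.153270; start (x,ẋ)=(0.594324, 1.867306) → end (x,ẋ)=(1.428403, 3.961463)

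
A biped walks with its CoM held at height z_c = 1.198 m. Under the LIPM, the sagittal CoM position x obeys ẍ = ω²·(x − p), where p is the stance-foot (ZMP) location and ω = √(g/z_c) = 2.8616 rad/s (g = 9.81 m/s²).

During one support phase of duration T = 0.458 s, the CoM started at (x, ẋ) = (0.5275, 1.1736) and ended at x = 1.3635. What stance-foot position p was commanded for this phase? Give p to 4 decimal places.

ωT = 2.8616·0.458 = 1.310613; cosh(ωT) = 1.989050, sinh(ωT) = 1.719395
x(T) = p + (x₀−p)·cosh(ωT) + (ẋ₀/ω)·sinh(ωT) ⇒ p·(1 − cosh) = x(T) − x₀·cosh − (ẋ₀/ω)·sinh
numerator   = 1.3635 − (0.5275)·1.989050 − (1.1736/2.8616)·1.719395 = -0.390883
denominator = 1 − 1.989050 = -0.989050
p = -0.390883 / -0.989050 = 0.3952

p = 0.3952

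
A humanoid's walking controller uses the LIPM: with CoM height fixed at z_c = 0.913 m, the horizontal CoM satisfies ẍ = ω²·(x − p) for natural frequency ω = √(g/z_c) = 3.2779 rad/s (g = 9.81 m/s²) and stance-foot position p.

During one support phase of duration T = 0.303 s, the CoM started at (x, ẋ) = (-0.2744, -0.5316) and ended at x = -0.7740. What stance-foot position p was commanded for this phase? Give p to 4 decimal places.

ωT = 3.2779·0.303 = 0.993204; cosh(ωT) = 1.535129, sinh(ωT) = 1.164741
x(T) = p + (x₀−p)·cosh(ωT) + (ẋ₀/ω)·sinh(ωT) ⇒ p·(1 − cosh) = x(T) − x₀·cosh − (ẋ₀/ω)·sinh
numerator   = -0.7740 − (-0.2744)·1.535129 − (-0.5316/3.2779)·1.164741 = -0.163866
denominator = 1 − 1.535129 = -0.535129
p = -0.163866 / -0.535129 = 0.3062

p = 0.3062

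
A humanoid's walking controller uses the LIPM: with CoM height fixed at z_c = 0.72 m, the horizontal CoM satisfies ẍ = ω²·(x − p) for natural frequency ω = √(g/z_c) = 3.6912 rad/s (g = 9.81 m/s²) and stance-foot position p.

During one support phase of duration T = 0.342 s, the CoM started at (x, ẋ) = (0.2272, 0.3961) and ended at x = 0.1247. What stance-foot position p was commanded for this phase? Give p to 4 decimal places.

ωT = 3.6912·0.342 = 1.262390; cosh(ωT) = 1.908418, sinh(ωT) = 1.625441
x(T) = p + (x₀−p)·cosh(ωT) + (ẋ₀/ω)·sinh(ωT) ⇒ p·(1 − cosh) = x(T) − x₀·cosh − (ẋ₀/ω)·sinh
numerator   = 0.1247 − (0.2272)·1.908418 − (0.3961/3.6912)·1.625441 = -0.483317
denominator = 1 − 1.908418 = -0.908418
p = -0.483317 / -0.908418 = 0.5320

p = 0.5320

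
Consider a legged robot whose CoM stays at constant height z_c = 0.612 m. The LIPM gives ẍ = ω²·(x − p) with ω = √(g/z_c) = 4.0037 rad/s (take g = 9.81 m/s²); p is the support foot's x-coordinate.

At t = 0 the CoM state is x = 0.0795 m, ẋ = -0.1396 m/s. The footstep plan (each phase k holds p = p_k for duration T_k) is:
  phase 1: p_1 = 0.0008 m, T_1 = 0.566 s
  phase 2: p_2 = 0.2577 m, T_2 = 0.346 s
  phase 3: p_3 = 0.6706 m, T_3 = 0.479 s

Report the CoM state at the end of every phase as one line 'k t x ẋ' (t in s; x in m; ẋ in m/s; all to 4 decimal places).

phase 1: p=0.0008, T=0.566, ωT=2.266094, cosh=4.872693, sinh=4.768976; start (x,ẋ)=(0.079500, -0.139600) → end (x,ẋ)=(0.217997, 0.822434)
phase 2: p=0.2577, T=0.346, ωT=1.385280, cosh=2.123100, sinh=1.872846; start (x,ẋ)=(0.217997, 0.822434) → end (x,ẋ)=(0.558125, 1.448408)
phase 3: p=0.6706, T=0.479, ωT=1.917772, cosh=3.476357, sinh=3.329423; start (x,ẋ)=(0.558125, 1.448408) → end (x,ẋ)=(1.484073, 3.535890)

1 0.5660 0.2180 0.8224
2 0.9120 0.5581 1.4484
3 1.3910 1.4841 3.5359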